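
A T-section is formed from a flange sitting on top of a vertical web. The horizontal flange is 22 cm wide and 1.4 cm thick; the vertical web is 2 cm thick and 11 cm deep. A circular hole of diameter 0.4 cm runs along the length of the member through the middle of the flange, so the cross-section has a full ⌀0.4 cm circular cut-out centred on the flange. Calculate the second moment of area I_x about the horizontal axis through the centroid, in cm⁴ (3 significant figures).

Split into non-overlapping primitives; take the origin at the lower-left of the bounding box.
Flange: 22 × 1.4, A = 30.8 cm², y = 11.7 cm, Ī = 5.0307 cm⁴.
Web: 2 × 11, A = 22 cm², y = 5.5 cm, Ī = 221.83 cm⁴.
Hole (subtracted): ⌀0.4, A = 0.12566 cm², y = 11.7 cm, Ī = 0.0012566 cm⁴.
Centroid: ȳ = ΣA·y / ΣA = 9.1105 cm.
Transfer each piece to the horizontal axis through the centroid using Ī + A·d² with d = y − 9.1105:
  flange: d = 2.5895 cm → contributes +211.56 cm⁴
  web: d = -3.6105 cm → contributes +508.62 cm⁴
  hole: d = 2.5895 cm → contributes −0.84389 cm⁴
Total I = 719.34 cm⁴.

I_x ≈ 719 cm⁴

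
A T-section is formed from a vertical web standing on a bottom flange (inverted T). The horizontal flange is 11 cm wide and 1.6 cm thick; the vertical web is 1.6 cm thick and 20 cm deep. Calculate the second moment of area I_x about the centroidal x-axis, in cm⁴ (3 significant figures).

Treat the section as a set of non-overlapping primitives; coordinates are from the bounding-box lower-left.
Flange: 11 × 1.6, A = 17.6 cm², y = 0.8 cm, Ī = 3.7547 cm⁴.
Web: 1.6 × 20, A = 32 cm², y = 11.6 cm, Ī = 1066.7 cm⁴.
Centroid: ȳ = ΣA·y / ΣA = 7.7677 cm.
Transfer each piece to the centroidal x-axis using Ī + A·d² with d = y − 7.7677:
  flange: d = -6.9677 cm → contributes +858.22 cm⁴
  web: d = 3.8323 cm → contributes +1536.6 cm⁴
Total I = 2394.8 cm⁴.

I_x ≈ 2390 cm⁴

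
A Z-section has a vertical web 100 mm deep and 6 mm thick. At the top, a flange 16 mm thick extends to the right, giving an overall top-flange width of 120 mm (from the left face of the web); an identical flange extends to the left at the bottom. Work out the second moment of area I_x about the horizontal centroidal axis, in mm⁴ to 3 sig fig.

Treat the section as a set of non-overlapping primitives; coordinates are from the bounding-box lower-left.
Web: 6 × 100, A = 600 mm², y = 50 mm, Ī = 500 000 mm⁴.
Top flange (beyond web): 114 × 16, A = 1 824 mm², y = 92 mm, Ī = 38 912 mm⁴.
Bottom flange (beyond web): 114 × 16, A = 1 824 mm², y = 8 mm, Ī = 38 912 mm⁴.
Centroid: ȳ = ΣA·y / ΣA = 50 mm.
Transfer each piece to the horizontal centroidal axis using Ī + A·d² with d = y − 50:
  web: d = 0 mm → contributes +500 000 mm⁴
  top flange (beyond web): d = 42 mm → contributes +3 256 448 mm⁴
  bottom flange (beyond web): d = -42 mm → contributes +3 256 448 mm⁴
Total I = 7 012 896 mm⁴.

I_x ≈ 7.01 × 10⁶ mm⁴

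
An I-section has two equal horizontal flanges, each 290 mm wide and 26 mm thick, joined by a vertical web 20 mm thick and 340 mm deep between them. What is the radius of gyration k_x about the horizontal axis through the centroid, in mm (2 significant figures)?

k_x ≈ 160 mm

Split into non-overlapping primitives; take the origin at the lower-left of the bounding box.
Bottom flange: 290 × 26, A = 7 540 mm², y = 13 mm, Ī = 424 753 mm⁴.
Web: 20 × 340, A = 6 800 mm², y = 196 mm, Ī = 65 506 667 mm⁴.
Top flange: 290 × 26, A = 7 540 mm², y = 379 mm, Ī = 424 753 mm⁴.
By symmetry the centroid is at mid-height, ȳ = 196 mm.
Transfer each piece to the horizontal axis through the centroid using Ī + A·d² with d = y − 196:
  bottom flange: d = -183 mm → contributes +252 931 813 mm⁴
  web: d = 0 mm → contributes +65 506 667 mm⁴
  top flange: d = 183 mm → contributes +252 931 813 mm⁴
Total I = 571 370 293 mm⁴.
Radius of gyration: k = √(I/A) = √(571 370 293 / 21 880) = 161.6 mm.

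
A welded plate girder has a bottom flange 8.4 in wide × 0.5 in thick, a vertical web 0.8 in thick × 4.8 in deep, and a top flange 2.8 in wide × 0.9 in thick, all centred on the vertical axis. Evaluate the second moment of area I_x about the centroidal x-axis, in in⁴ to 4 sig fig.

Decompose the section into non-overlapping parts with the origin at the bottom-left of its bounding rectangle.
Bottom plate: 8.4 × 0.5, A = 4.2 in², y = 0.25 in, Ī = 0.0875 in⁴.
Web plate: 0.8 × 4.8, A = 3.84 in², y = 2.9 in, Ī = 7.3728 in⁴.
Top plate: 2.8 × 0.9, A = 2.52 in², y = 5.75 in, Ī = 0.1701 in⁴.
Centroid: ȳ = ΣA·y / ΣA = 2.52614 in.
Transfer each piece to the centroidal x-axis using Ī + A·d² with d = y − 2.52614:
  bottom plate: d = -2.27614 in → contributes +21.8468 in⁴
  web plate: d = 0.373864 in → contributes +7.90953 in⁴
  top plate: d = 3.22386 in → contributes +26.3612 in⁴
Total I = 56.1176 in⁴.

I_x ≈ 56.12 in⁴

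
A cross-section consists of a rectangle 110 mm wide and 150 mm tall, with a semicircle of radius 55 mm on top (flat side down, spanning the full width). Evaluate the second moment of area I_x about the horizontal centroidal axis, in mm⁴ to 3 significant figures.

I_x ≈ 6.76 × 10⁷ mm⁴

Break the section into simple shapes (no overlaps), measuring from the bottom-left corner of the bounding box.
Rectangular body: 110 × 150, A = 16 500 mm², y = 75 mm, Ī = 30 937 500 mm⁴.
Semicircular cap: semicircle r = 55, A = 4751.7 mm², y = 173.34 mm, Ī = 1 004 345 mm⁴.
Centroid: ȳ = ΣA·y / ΣA = 96.988 mm.
Transfer each piece to the horizontal centroidal axis using Ī + A·d² with d = y − 96.988:
  rectangular body: d = -21.988 mm → contributes +38 915 118 mm⁴
  semicircular cap: d = 76.354 mm → contributes +28 706 397 mm⁴
Total I = 67 621 516 mm⁴.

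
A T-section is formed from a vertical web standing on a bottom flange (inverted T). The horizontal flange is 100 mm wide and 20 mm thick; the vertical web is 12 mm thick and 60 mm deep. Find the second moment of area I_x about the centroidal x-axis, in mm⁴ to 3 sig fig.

Split into non-overlapping primitives; take the origin at the lower-left of the bounding box.
Flange: 100 × 20, A = 2 000 mm², y = 10 mm, Ī = 66 667 mm⁴.
Web: 12 × 60, A = 720 mm², y = 50 mm, Ī = 216 000 mm⁴.
Centroid: ȳ = ΣA·y / ΣA = 20.588 mm.
Transfer each piece to the centroidal x-axis using Ī + A·d² with d = y − 20.588:
  flange: d = -10.588 mm → contributes +290 888 mm⁴
  web: d = 29.412 mm → contributes +838 837 mm⁴
Total I = 1 129 725 mm⁴.

I_x ≈ 1.13 × 10⁶ mm⁴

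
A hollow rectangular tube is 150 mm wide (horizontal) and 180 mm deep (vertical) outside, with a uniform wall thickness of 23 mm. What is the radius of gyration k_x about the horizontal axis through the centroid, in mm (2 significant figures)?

k_x ≈ 63 mm

Decompose the section into non-overlapping parts with the origin at the bottom-left of its bounding rectangle.
Outer rectangle: 150 × 180, A = 27 000 mm², y = 90 mm, Ī = 72 900 000 mm⁴.
Inner void (subtracted): 104 × 134, A = 13 936 mm², y = 90 mm, Ī = 20 852 901 mm⁴.
By symmetry the centroid is at mid-height, ȳ = 90 mm.
All pieces are centred on the horizontal axis through the centroid, so I = ΣĪ (holes subtracted) = 52 047 099 mm⁴.
Radius of gyration: k = √(I/A) = √(52 047 099 / 13 064) = 63.12 mm.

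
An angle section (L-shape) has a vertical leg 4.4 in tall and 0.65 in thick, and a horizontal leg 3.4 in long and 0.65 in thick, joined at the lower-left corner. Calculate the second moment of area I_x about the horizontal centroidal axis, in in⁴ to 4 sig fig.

Treat the section as a set of non-overlapping primitives; coordinates are from the bounding-box lower-left.
Vertical leg: 0.65 × 4.4, A = 2.86 in², y = 2.2 in, Ī = 4.61413 in⁴.
Horizontal leg (remainder): 2.75 × 0.65, A = 1.7875 in², y = 0.325 in, Ī = 0.0629349 in⁴.
Centroid: ȳ = ΣA·y / ΣA = 1.47885 in.
Transfer each piece to the horizontal centroidal axis using Ī + A·d² with d = y − 1.47885:
  vertical leg: d = 0.721154 in → contributes +6.10151 in⁴
  horizontal leg (remainder): d = -1.15385 in → contributes +2.44274 in⁴
Total I = 8.54426 in⁴.

I_x ≈ 8.544 in⁴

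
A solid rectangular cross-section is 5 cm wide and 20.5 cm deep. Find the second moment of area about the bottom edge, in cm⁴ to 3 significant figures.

The section: 5 × 20.5, A = 102.5 cm², y = 10.25 cm, Ī = 3589.6 cm⁴.
Transfer it to the base of the section using Ī + A·d² with d = y − 0:
  the section: d = 10.25 cm → contributes +14 359 cm⁴
Total I = 14 359 cm⁴.

I_base ≈ 1.44 × 10⁴ cm⁴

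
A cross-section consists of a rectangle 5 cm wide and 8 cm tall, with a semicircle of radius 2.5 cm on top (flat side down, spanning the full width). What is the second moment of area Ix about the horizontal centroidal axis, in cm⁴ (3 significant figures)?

Break the section into simple shapes (no overlaps), measuring from the bottom-left corner of the bounding box.
Rectangular body: 5 × 8, A = 40 cm², y = 4 cm, Ī = 213.33 cm⁴.
Semicircular cap: semicircle r = 2.5, A = 9.8175 cm², y = 9.061 cm, Ī = 4.2874 cm⁴.
Centroid: ȳ = ΣA·y / ΣA = 4.9974 cm.
Transfer each piece to the horizontal centroidal axis using Ī + A·d² with d = y − 4.9974:
  rectangular body: d = -0.99737 cm → contributes +253.12 cm⁴
  semicircular cap: d = 4.0637 cm → contributes +166.41 cm⁴
Total I = 419.53 cm⁴.

Ix ≈ 420 cm⁴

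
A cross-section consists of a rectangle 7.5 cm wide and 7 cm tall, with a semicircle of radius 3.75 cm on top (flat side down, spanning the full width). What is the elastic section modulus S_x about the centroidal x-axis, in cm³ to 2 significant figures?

Treat the section as a set of non-overlapping primitives; coordinates are from the bounding-box lower-left.
Rectangular body: 7.5 × 7, A = 52.5 cm², y = 3.5 cm, Ī = 214.4 cm⁴.
Semicircular cap: semicircle r = 3.75, A = 22.09 cm², y = 8.592 cm, Ī = 21.7 cm⁴.
Centroid: ȳ = ΣA·y / ΣA = 5.008 cm.
Transfer each piece to the centroidal x-axis using Ī + A·d² with d = y − 5.008:
  rectangular body: d = -1.508 cm → contributes +333.7 cm⁴
  semicircular cap: d = 3.584 cm → contributes +305.4 cm⁴
Total I = 639.1 cm⁴.
Extreme fibre distance c = 5.742 cm; S = I/c = 111.3 cm³.

S_x ≈ 110 cm³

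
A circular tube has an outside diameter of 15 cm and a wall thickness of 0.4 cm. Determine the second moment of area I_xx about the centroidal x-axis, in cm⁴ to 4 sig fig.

I_xx ≈ 489.2 cm⁴

Break the section into simple shapes (no overlaps), measuring from the bottom-left corner of the bounding box.
Outer circle: ⌀15, A = 176.715 cm², y = 7.5 cm, Ī = 2485.05 cm⁴.
Bore (subtracted): ⌀14.2, A = 158.368 cm², y = 7.5 cm, Ī = 1995.83 cm⁴.
By symmetry the centroid is at mid-height, ȳ = 7.5 cm.
All pieces are centred on the centroidal x-axis, so I = ΣĪ (holes subtracted) = 489.22 cm⁴.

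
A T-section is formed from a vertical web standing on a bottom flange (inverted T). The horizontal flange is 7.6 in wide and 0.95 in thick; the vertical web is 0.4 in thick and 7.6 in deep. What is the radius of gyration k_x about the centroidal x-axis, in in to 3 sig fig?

k_x ≈ 2.30 in

Break the section into simple shapes (no overlaps), measuring from the bottom-left corner of the bounding box.
Flange: 7.6 × 0.95, A = 7.22 in², y = 0.475 in, Ī = 0.543 in⁴.
Web: 0.4 × 7.6, A = 3.04 in², y = 4.75 in, Ī = 14.633 in⁴.
Centroid: ȳ = ΣA·y / ΣA = 1.7417 in.
Transfer each piece to the centroidal x-axis using Ī + A·d² with d = y − 1.7417:
  flange: d = -1.2667 in → contributes +12.127 in⁴
  web: d = 3.0083 in → contributes +42.145 in⁴
Total I = 54.272 in⁴.
Radius of gyration: k = √(I/A) = √(54.272 / 10.26) = 2.2999 in.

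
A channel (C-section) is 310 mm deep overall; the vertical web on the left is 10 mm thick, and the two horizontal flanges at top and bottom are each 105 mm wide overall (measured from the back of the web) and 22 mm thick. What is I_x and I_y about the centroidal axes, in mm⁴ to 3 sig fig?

Treat the section as a set of non-overlapping primitives; coordinates are from the bounding-box lower-left.
Web: 10 × 310, A = 3 100 mm², y = 155 mm, Ī = 24 825 833 mm⁴.
Top flange (beyond web): 95 × 22, A = 2 090 mm², y = 299 mm, Ī = 84 297 mm⁴.
Bottom flange (beyond web): 95 × 22, A = 2 090 mm², y = 11 mm, Ī = 84 297 mm⁴.
By symmetry the centroid is at mid-height, ȳ = 155 mm.
Transfer each piece to the centroidal x-axis using Ī + A·d² with d = y − 155:
  web: d = 0 mm → contributes +24 825 833 mm⁴
  top flange (beyond web): d = 144 mm → contributes +43 422 537 mm⁴
  bottom flange (beyond web): d = -144 mm → contributes +43 422 537 mm⁴
Total I = 111 670 907 mm⁴.
For the y-axis: x̄ = 35.144 mm.
Repeating about the centroidal y-axis gives I_y = 8 075 515 mm⁴.

I_x ≈ 1.12 × 10⁸ mm⁴, I_y ≈ 8.08 × 10⁶ mm⁴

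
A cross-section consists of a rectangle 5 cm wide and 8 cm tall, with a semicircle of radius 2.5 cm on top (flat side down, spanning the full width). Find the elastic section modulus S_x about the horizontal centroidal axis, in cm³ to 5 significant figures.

Split into non-overlapping primitives; take the origin at the lower-left of the bounding box.
Rectangular body: 5 × 8, A = 40 cm², y = 4 cm, Ī = 213.3333 cm⁴.
Semicircular cap: semicircle r = 2.5, A = 9.817477 cm², y = 9.061033 cm, Ī = 4.287381 cm⁴.
Centroid: ȳ = ΣA·y / ΣA = 4.997372 cm.
Transfer each piece to the horizontal centroidal axis using Ī + A·d² with d = y − 4.997372:
  rectangular body: d = -0.9973724 cm → contributes +253.1234 cm⁴
  semicircular cap: d = 4.063661 cm → contributes +166.4067 cm⁴
Total I = 419.5301 cm⁴.
Extreme fibre distance c = 5.502628 cm; S = I/c = 76.24177 cm³.

S_x ≈ 76.242 cm³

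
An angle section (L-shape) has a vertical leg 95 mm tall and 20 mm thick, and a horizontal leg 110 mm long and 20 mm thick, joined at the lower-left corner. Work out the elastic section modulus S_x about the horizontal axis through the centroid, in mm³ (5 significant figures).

S_x ≈ 4.2419 × 10⁴ mm³

Treat the section as a set of non-overlapping primitives; coordinates are from the bounding-box lower-left.
Vertical leg: 20 × 95, A = 1 900 mm², y = 47.5 mm, Ī = 1 428 958 mm⁴.
Horizontal leg (remainder): 90 × 20, A = 1 800 mm², y = 10 mm, Ī = 60 000 mm⁴.
Centroid: ȳ = ΣA·y / ΣA = 29.25676 mm.
Transfer each piece to the horizontal axis through the centroid using Ī + A·d² with d = y − 29.25676:
  vertical leg: d = 18.24324 mm → contributes +2 061 309 mm⁴
  horizontal leg (remainder): d = -19.25676 mm → contributes +727480.8 mm⁴
Total I = 2 788 789 mm⁴.
Extreme fibre distance c = 65.74324 mm; S = I/c = 42419.41 mm³.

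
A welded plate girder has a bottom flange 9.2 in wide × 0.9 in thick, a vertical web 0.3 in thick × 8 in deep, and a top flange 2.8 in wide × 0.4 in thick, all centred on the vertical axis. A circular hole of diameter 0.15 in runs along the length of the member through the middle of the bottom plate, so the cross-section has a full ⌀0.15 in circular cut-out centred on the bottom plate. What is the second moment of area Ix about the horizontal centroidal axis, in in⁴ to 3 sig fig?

Break the section into simple shapes (no overlaps), measuring from the bottom-left corner of the bounding box.
Bottom plate: 9.2 × 0.9, A = 8.28 in², y = 0.45 in, Ī = 0.5589 in⁴.
Web plate: 0.3 × 8, A = 2.4 in², y = 4.9 in, Ī = 12.8 in⁴.
Top plate: 2.8 × 0.4, A = 1.12 in², y = 9.1 in, Ī = 0.014933 in⁴.
Hole (subtracted): ⌀0.15, A = 0.017671 in², y = 0.45 in, Ī = 0.00002485 in⁴.
Centroid: ȳ = ΣA·y / ΣA = 2.1787 in.
Transfer each piece to the horizontal centroidal axis using Ī + A·d² with d = y − 2.1787:
  bottom plate: d = -1.7287 in → contributes +25.303 in⁴
  web plate: d = 2.7213 in → contributes +30.573 in⁴
  top plate: d = 6.9213 in → contributes +53.668 in⁴
  hole: d = -1.7287 in → contributes −0.052834 in⁴
Total I = 109.49 in⁴.

Ix ≈ 109 in⁴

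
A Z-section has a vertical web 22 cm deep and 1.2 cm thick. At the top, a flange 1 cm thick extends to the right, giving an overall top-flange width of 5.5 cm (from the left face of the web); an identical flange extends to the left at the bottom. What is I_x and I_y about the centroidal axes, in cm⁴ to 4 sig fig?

I_x ≈ 2014 cm⁴, I_y ≈ 81.46 cm⁴

Treat the section as a set of non-overlapping primitives; coordinates are from the bounding-box lower-left.
Web: 1.2 × 22, A = 26.4 cm², y = 11 cm, Ī = 1064.8 cm⁴.
Top flange (beyond web): 4.3 × 1, A = 4.3 cm², y = 21.5 cm, Ī = 0.358333 cm⁴.
Bottom flange (beyond web): 4.3 × 1, A = 4.3 cm², y = 0.5 cm, Ī = 0.358333 cm⁴.
Centroid: ȳ = ΣA·y / ΣA = 11 cm.
Transfer each piece to the centroidal x-axis using Ī + A·d² with d = y − 11:
  web: d = 0 cm → contributes +1064.8 cm⁴
  top flange (beyond web): d = 10.5 cm → contributes +474.433 cm⁴
  bottom flange (beyond web): d = -10.5 cm → contributes +474.433 cm⁴
Total I = 2013.67 cm⁴.
For the y-axis: x̄ = 4.9 cm.
Repeating about the centroidal y-axis gives I_y = 81.4567 cm⁴.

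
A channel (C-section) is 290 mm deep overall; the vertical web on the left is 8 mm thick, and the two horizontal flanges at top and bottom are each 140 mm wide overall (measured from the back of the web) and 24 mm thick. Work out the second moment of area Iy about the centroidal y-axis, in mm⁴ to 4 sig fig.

Split into non-overlapping primitives; take the origin at the lower-left of the bounding box.
Web: 8 × 290, A = 2 320 mm², x = 4 mm, Ī = 12373.3 mm⁴.
Top flange (beyond web): 132 × 24, A = 3 168 mm², x = 74 mm, Ī = 4 599 936 mm⁴.
Bottom flange (beyond web): 132 × 24, A = 3 168 mm², x = 74 mm, Ī = 4 599 936 mm⁴.
Centroid: x̄ = ΣA·x / ΣA = 55.2384 mm.
Transfer each piece to the centroidal y-axis using Ī + A·d² with d = x − 55.2384:
  web: d = -51.2384 mm → contributes +6 103 251 mm⁴
  top flange (beyond web): d = 18.7616 mm → contributes +5 715 059 mm⁴
  bottom flange (beyond web): d = 18.7616 mm → contributes +5 715 059 mm⁴
Total I = 17 533 369 mm⁴.

Iy ≈ 1.753 × 10⁷ mm⁴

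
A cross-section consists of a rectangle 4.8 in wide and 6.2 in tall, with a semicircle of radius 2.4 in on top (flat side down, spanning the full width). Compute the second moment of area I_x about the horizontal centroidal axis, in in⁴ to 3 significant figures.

Treat the section as a set of non-overlapping primitives; coordinates are from the bounding-box lower-left.
Rectangular body: 4.8 × 6.2, A = 29.76 in², y = 3.1 in, Ī = 95.331 in⁴.
Semicircular cap: semicircle r = 2.4, A = 9.0478 in², y = 7.2186 in, Ī = 3.6415 in⁴.
Centroid: ȳ = ΣA·y / ΣA = 4.0602 in.
Transfer each piece to the horizontal centroidal axis using Ī + A·d² with d = y − 4.0602:
  rectangular body: d = -0.96022 in → contributes +122.77 in⁴
  semicircular cap: d = 3.1584 in → contributes +93.896 in⁴
Total I = 216.67 in⁴.

I_x ≈ 217 in⁴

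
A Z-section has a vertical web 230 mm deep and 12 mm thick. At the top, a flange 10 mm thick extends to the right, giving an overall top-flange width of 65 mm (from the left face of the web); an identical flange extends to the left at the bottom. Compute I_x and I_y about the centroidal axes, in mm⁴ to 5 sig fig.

I_x ≈ 2.5002 × 10⁷ mm⁴, I_y ≈ 1.4009 × 10⁶ mm⁴

Break the section into simple shapes (no overlaps), measuring from the bottom-left corner of the bounding box.
Web: 12 × 230, A = 2 760 mm², y = 115 mm, Ī = 12 167 000 mm⁴.
Top flange (beyond web): 53 × 10, A = 530 mm², y = 225 mm, Ī = 4416.667 mm⁴.
Bottom flange (beyond web): 53 × 10, A = 530 mm², y = 5 mm, Ī = 4416.667 mm⁴.
Centroid: ȳ = ΣA·y / ΣA = 115 mm.
Transfer each piece to the centroidal x-axis using Ī + A·d² with d = y − 115:
  web: d = 0 mm → contributes +12 167 000 mm⁴
  top flange (beyond web): d = 110 mm → contributes +6 417 417 mm⁴
  bottom flange (beyond web): d = -110 mm → contributes +6 417 417 mm⁴
Total I = 25 001 833 mm⁴.
For the y-axis: x̄ = 59 mm.
Repeating about the centroidal y-axis gives I_y = 1 400 873 mm⁴.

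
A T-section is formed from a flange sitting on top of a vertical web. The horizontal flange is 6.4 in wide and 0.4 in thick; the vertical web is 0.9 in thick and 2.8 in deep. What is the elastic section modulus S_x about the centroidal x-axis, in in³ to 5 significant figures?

Treat the section as a set of non-overlapping primitives; coordinates are from the bounding-box lower-left.
Flange: 6.4 × 0.4, A = 2.56 in², y = 3 in, Ī = 0.03413333 in⁴.
Web: 0.9 × 2.8, A = 2.52 in², y = 1.4 in, Ī = 1.6464 in⁴.
Centroid: ȳ = ΣA·y / ΣA = 2.206299 in.
Transfer each piece to the centroidal x-axis using Ī + A·d² with d = y − 2.206299:
  flange: d = 0.7937008 in → contributes +1.646833 in⁴
  web: d = -0.8062992 in → contributes +3.284698 in⁴
Total I = 4.931532 in⁴.
Extreme fibre distance c = 2.206299 in; S = I/c = 2.235205 in³.

S_x ≈ 2.2352 in³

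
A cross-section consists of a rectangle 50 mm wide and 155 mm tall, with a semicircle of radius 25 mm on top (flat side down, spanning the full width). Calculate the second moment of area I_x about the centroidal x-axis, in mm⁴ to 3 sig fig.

Decompose the section into non-overlapping parts with the origin at the bottom-left of its bounding rectangle.
Rectangular body: 50 × 155, A = 7 750 mm², y = 77.5 mm, Ī = 15 516 146 mm⁴.
Semicircular cap: semicircle r = 25, A = 981.75 mm², y = 165.61 mm, Ī = 42 874 mm⁴.
Centroid: ȳ = ΣA·y / ΣA = 87.407 mm.
Transfer each piece to the centroidal x-axis using Ī + A·d² with d = y − 87.407:
  rectangular body: d = -9.9066 mm → contributes +16 276 740 mm⁴
  semicircular cap: d = 78.204 mm → contributes +6 047 066 mm⁴
Total I = 22 323 806 mm⁴.

I_x ≈ 2.23 × 10⁷ mm⁴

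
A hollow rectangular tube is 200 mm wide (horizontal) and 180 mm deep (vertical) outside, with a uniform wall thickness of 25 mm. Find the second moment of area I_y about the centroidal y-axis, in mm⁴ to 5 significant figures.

I_y ≈ 8.3438 × 10⁷ mm⁴

Break the section into simple shapes (no overlaps), measuring from the bottom-left corner of the bounding box.
Outer rectangle: 200 × 180, A = 36 000 mm², x = 100 mm, Ī = 120 000 000 mm⁴.
Inner void (subtracted): 150 × 130, A = 19 500 mm², x = 100 mm, Ī = 36 562 500 mm⁴.
By symmetry the centroid is at mid-width, x̄ = 100 mm.
All pieces are centred on the centroidal y-axis, so I = ΣĪ (holes subtracted) = 83 437 500 mm⁴.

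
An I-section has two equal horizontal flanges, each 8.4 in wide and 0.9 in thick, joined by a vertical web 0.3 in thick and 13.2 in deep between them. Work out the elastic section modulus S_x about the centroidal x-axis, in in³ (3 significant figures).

Break the section into simple shapes (no overlaps), measuring from the bottom-left corner of the bounding box.
Bottom flange: 8.4 × 0.9, A = 7.56 in², y = 0.45 in, Ī = 0.5103 in⁴.
Web: 0.3 × 13.2, A = 3.96 in², y = 7.5 in, Ī = 57.499 in⁴.
Top flange: 8.4 × 0.9, A = 7.56 in², y = 14.55 in, Ī = 0.5103 in⁴.
By symmetry the centroid is at mid-height, ȳ = 7.5 in.
Transfer each piece to the centroidal x-axis using Ī + A·d² with d = y − 7.5:
  bottom flange: d = -7.05 in → contributes +376.26 in⁴
  web: d = 0 in → contributes +57.499 in⁴
  top flange: d = 7.05 in → contributes +376.26 in⁴
Total I = 810.02 in⁴.
Extreme fibre distance c = 7.5 in; S = I/c = 108 in³.

S_x ≈ 108 in³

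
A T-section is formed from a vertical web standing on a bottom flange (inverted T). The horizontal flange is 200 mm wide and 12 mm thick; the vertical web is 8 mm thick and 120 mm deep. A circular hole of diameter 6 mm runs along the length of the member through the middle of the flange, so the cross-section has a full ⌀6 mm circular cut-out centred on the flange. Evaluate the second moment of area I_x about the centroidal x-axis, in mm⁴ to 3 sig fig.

I_x ≈ 4.16 × 10⁶ mm⁴

Break the section into simple shapes (no overlaps), measuring from the bottom-left corner of the bounding box.
Flange: 200 × 12, A = 2 400 mm², y = 6 mm, Ī = 28 800 mm⁴.
Web: 8 × 120, A = 960 mm², y = 72 mm, Ī = 1 152 000 mm⁴.
Hole (subtracted): ⌀6, A = 28.274 mm², y = 6 mm, Ī = 63.617 mm⁴.
Centroid: ȳ = ΣA·y / ΣA = 25.017 mm.
Transfer each piece to the centroidal x-axis using Ī + A·d² with d = y − 25.017:
  flange: d = -19.017 mm → contributes +896 767 mm⁴
  web: d = 46.983 mm → contributes +3 271 091 mm⁴
  hole: d = -19.017 mm → contributes −10 289 mm⁴
Total I = 4 157 568 mm⁴.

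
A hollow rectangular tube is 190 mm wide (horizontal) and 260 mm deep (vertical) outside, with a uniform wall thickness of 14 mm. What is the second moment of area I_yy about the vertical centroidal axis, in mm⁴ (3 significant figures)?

I_yy ≈ 6.64 × 10⁷ mm⁴

Decompose the section into non-overlapping parts with the origin at the bottom-left of its bounding rectangle.
Outer rectangle: 190 × 260, A = 49 400 mm², x = 95 mm, Ī = 148 611 667 mm⁴.
Inner void (subtracted): 162 × 232, A = 37 584 mm², x = 95 mm, Ī = 82 196 208 mm⁴.
By symmetry the centroid is at mid-width, x̄ = 95 mm.
All pieces are centred on the vertical centroidal axis, so I = ΣĪ (holes subtracted) = 66 415 459 mm⁴.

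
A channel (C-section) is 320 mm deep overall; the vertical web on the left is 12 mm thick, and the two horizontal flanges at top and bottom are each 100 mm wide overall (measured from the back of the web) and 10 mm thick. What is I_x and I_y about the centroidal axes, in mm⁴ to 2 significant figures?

Decompose the section into non-overlapping parts with the origin at the bottom-left of its bounding rectangle.
Web: 12 × 320, A = 3 840 mm², y = 160 mm, Ī = 32 768 000 mm⁴.
Top flange (beyond web): 88 × 10, A = 880 mm², y = 315 mm, Ī = 7 333 mm⁴.
Bottom flange (beyond web): 88 × 10, A = 880 mm², y = 5 mm, Ī = 7 333 mm⁴.
By symmetry the centroid is at mid-height, ȳ = 160 mm.
Transfer each piece to the centroidal x-axis using Ī + A·d² with d = y − 160:
  web: d = 0 mm → contributes +32 768 000 mm⁴
  top flange (beyond web): d = 155 mm → contributes +21 149 333 mm⁴
  bottom flange (beyond web): d = -155 mm → contributes +21 149 333 mm⁴
Total I = 75 066 667 mm⁴.
For the y-axis: x̄ = 21.71 mm.
Repeating about the centroidal y-axis gives I_y = 4 199 010 mm⁴.

I_x ≈ 7.5 × 10⁷ mm⁴, I_y ≈ 4.2 × 10⁶ mm⁴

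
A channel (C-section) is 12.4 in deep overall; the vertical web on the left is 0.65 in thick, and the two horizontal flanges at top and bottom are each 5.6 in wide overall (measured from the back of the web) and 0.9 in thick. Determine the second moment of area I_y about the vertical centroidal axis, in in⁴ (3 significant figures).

I_y ≈ 51.7 in⁴

Break the section into simple shapes (no overlaps), measuring from the bottom-left corner of the bounding box.
Web: 0.65 × 12.4, A = 8.06 in², x = 0.325 in, Ī = 0.28378 in⁴.
Top flange (beyond web): 4.95 × 0.9, A = 4.455 in², x = 3.125 in, Ī = 9.0966 in⁴.
Bottom flange (beyond web): 4.95 × 0.9, A = 4.455 in², x = 3.125 in, Ī = 9.0966 in⁴.
Centroid: x̄ = ΣA·x / ΣA = 1.7951 in.
Transfer each piece to the vertical centroidal axis using Ī + A·d² with d = x − 1.7951:
  web: d = -1.4701 in → contributes +17.704 in⁴
  top flange (beyond web): d = 1.3299 in → contributes +16.976 in⁴
  bottom flange (beyond web): d = 1.3299 in → contributes +16.976 in⁴
Total I = 51.655 in⁴.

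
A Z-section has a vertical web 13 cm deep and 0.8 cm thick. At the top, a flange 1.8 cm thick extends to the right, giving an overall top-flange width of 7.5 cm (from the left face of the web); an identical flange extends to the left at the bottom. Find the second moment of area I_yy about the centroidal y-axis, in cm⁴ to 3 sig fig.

Decompose the section into non-overlapping parts with the origin at the bottom-left of its bounding rectangle.
Web: 0.8 × 13, A = 10.4 cm², x = 7.1 cm, Ī = 0.55467 cm⁴.
Top flange (beyond web): 6.7 × 1.8, A = 12.06 cm², x = 10.85 cm, Ī = 45.114 cm⁴.
Bottom flange (beyond web): 6.7 × 1.8, A = 12.06 cm², x = 3.35 cm, Ī = 45.114 cm⁴.
Centroid: x̄ = ΣA·x / ΣA = 7.1 cm.
Transfer each piece to the centroidal y-axis using Ī + A·d² with d = x − 7.1:
  web: d = 0 cm → contributes +0.55467 cm⁴
  top flange (beyond web): d = 3.75 cm → contributes +214.71 cm⁴
  bottom flange (beyond web): d = -3.75 cm → contributes +214.71 cm⁴
Total I = 429.97 cm⁴.

I_yy ≈ 430 cm⁴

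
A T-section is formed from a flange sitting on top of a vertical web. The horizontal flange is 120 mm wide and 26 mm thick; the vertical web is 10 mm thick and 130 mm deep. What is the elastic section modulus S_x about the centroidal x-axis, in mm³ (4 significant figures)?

Break the section into simple shapes (no overlaps), measuring from the bottom-left corner of the bounding box.
Flange: 120 × 26, A = 3 120 mm², y = 143 mm, Ī = 175 760 mm⁴.
Web: 10 × 130, A = 1 300 mm², y = 65 mm, Ī = 1 830 833 mm⁴.
Centroid: ȳ = ΣA·y / ΣA = 120.059 mm.
Transfer each piece to the centroidal x-axis using Ī + A·d² with d = y − 120.059:
  flange: d = 22.9412 mm → contributes +1 817 808 mm⁴
  web: d = -55.0588 mm → contributes +5 771 750 mm⁴
Total I = 7 589 558 mm⁴.
Extreme fibre distance c = 120.059 mm; S = I/c = 63215.3 mm³.

S_x ≈ 6.322 × 10⁴ mm³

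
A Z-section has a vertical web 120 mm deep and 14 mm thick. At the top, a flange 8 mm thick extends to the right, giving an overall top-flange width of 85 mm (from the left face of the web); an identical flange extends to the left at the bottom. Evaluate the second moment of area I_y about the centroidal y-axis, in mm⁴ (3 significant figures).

I_y ≈ 2.56 × 10⁶ mm⁴

Break the section into simple shapes (no overlaps), measuring from the bottom-left corner of the bounding box.
Web: 14 × 120, A = 1 680 mm², x = 78 mm, Ī = 27 440 mm⁴.
Top flange (beyond web): 71 × 8, A = 568 mm², x = 120.5 mm, Ī = 238 607 mm⁴.
Bottom flange (beyond web): 71 × 8, A = 568 mm², x = 35.5 mm, Ī = 238 607 mm⁴.
Centroid: x̄ = ΣA·x / ΣA = 78 mm.
Transfer each piece to the centroidal y-axis using Ī + A·d² with d = x − 78:
  web: d = 0 mm → contributes +27 440 mm⁴
  top flange (beyond web): d = 42.5 mm → contributes +1 264 557 mm⁴
  bottom flange (beyond web): d = -42.5 mm → contributes +1 264 557 mm⁴
Total I = 2 556 555 mm⁴.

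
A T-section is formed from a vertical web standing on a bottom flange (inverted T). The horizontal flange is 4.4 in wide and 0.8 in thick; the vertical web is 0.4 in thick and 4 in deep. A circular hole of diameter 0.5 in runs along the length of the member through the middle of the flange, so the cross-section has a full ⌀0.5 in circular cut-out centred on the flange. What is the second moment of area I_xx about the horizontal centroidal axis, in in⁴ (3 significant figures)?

Break the section into simple shapes (no overlaps), measuring from the bottom-left corner of the bounding box.
Flange: 4.4 × 0.8, A = 3.52 in², y = 0.4 in, Ī = 0.18773 in⁴.
Web: 0.4 × 4, A = 1.6 in², y = 2.8 in, Ī = 2.1333 in⁴.
Hole (subtracted): ⌀0.5, A = 0.19635 in², y = 0.4 in, Ī = 0.003068 in⁴.
Centroid: ȳ = ΣA·y / ΣA = 1.1799 in.
Transfer each piece to the horizontal centroidal axis using Ī + A·d² with d = y − 1.1799:
  flange: d = -0.77991 in → contributes +2.3288 in⁴
  web: d = 1.6201 in → contributes +6.3328 in⁴
  hole: d = -0.77991 in → contributes −0.1225 in⁴
Total I = 8.5391 in⁴.

I_xx ≈ 8.54 in⁴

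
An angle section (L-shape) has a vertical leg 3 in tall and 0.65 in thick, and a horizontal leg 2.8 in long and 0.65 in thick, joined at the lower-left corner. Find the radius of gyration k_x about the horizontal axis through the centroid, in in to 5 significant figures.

k_x ≈ 0.88733 in

Split into non-overlapping primitives; take the origin at the lower-left of the bounding box.
Vertical leg: 0.65 × 3, A = 1.95 in², y = 1.5 in, Ī = 1.4625 in⁴.
Horizontal leg (remainder): 2.15 × 0.65, A = 1.3975 in², y = 0.325 in, Ī = 0.04920365 in⁴.
Centroid: ȳ = ΣA·y / ΣA = 1.009466 in.
Transfer each piece to the horizontal axis through the centroid using Ī + A·d² with d = y − 1.009466:
  vertical leg: d = 0.490534 in → contributes +1.931716 in⁴
  horizontal leg (remainder): d = -0.684466 in → contributes +0.7039236 in⁴
Total I = 2.63564 in⁴.
Radius of gyration: k = √(I/A) = √(2.63564 / 3.3475) = 0.887325 in.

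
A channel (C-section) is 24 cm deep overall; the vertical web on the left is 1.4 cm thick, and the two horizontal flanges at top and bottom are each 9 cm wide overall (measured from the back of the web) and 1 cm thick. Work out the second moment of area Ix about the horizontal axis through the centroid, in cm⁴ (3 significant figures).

Treat the section as a set of non-overlapping primitives; coordinates are from the bounding-box lower-left.
Web: 1.4 × 24, A = 33.6 cm², y = 12 cm, Ī = 1612.8 cm⁴.
Top flange (beyond web): 7.6 × 1, A = 7.6 cm², y = 23.5 cm, Ī = 0.63333 cm⁴.
Bottom flange (beyond web): 7.6 × 1, A = 7.6 cm², y = 0.5 cm, Ī = 0.63333 cm⁴.
By symmetry the centroid is at mid-height, ȳ = 12 cm.
Transfer each piece to the horizontal axis through the centroid using Ī + A·d² with d = y − 12:
  web: d = 0 cm → contributes +1612.8 cm⁴
  top flange (beyond web): d = 11.5 cm → contributes +1005.7 cm⁴
  bottom flange (beyond web): d = -11.5 cm → contributes +1005.7 cm⁴
Total I = 3624.3 cm⁴.

Ix ≈ 3620 cm⁴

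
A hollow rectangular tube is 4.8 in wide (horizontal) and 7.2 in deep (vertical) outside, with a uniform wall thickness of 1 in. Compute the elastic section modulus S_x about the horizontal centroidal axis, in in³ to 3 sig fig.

Treat the section as a set of non-overlapping primitives; coordinates are from the bounding-box lower-left.
Outer rectangle: 4.8 × 7.2, A = 34.56 in², y = 3.6 in, Ī = 149.3 in⁴.
Inner void (subtracted): 2.8 × 5.2, A = 14.56 in², y = 3.6 in, Ī = 32.809 in⁴.
By symmetry the centroid is at mid-height, ȳ = 3.6 in.
All pieces are centred on the horizontal centroidal axis, so I = ΣĪ (holes subtracted) = 116.49 in⁴.
Extreme fibre distance c = 3.6 in; S = I/c = 32.359 in³.

S_x ≈ 32.4 in³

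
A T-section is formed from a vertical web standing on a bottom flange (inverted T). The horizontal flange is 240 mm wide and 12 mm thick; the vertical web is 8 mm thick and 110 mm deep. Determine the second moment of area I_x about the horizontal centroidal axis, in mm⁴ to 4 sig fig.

Decompose the section into non-overlapping parts with the origin at the bottom-left of its bounding rectangle.
Flange: 240 × 12, A = 2 880 mm², y = 6 mm, Ī = 34 560 mm⁴.
Web: 8 × 110, A = 880 mm², y = 67 mm, Ī = 887 333 mm⁴.
Centroid: ȳ = ΣA·y / ΣA = 20.2766 mm.
Transfer each piece to the horizontal centroidal axis using Ī + A·d² with d = y − 20.2766:
  flange: d = -14.2766 mm → contributes +621 565 mm⁴
  web: d = 46.7234 mm → contributes +2 808 441 mm⁴
Total I = 3 430 006 mm⁴.

I_x ≈ 3.430 × 10⁶ mm⁴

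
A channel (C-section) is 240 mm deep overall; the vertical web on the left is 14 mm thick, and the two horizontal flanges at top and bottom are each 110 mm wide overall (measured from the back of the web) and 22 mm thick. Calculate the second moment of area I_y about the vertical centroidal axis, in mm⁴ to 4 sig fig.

I_y ≈ 8.960 × 10⁶ mm⁴

Decompose the section into non-overlapping parts with the origin at the bottom-left of its bounding rectangle.
Web: 14 × 240, A = 3 360 mm², x = 7 mm, Ī = 54 880 mm⁴.
Top flange (beyond web): 96 × 22, A = 2 112 mm², x = 62 mm, Ī = 1 622 016 mm⁴.
Bottom flange (beyond web): 96 × 22, A = 2 112 mm², x = 62 mm, Ī = 1 622 016 mm⁴.
Centroid: x̄ = ΣA·x / ΣA = 37.6329 mm.
Transfer each piece to the vertical centroidal axis using Ī + A·d² with d = x − 37.6329:
  web: d = -30.6329 mm → contributes +3 207 821 mm⁴
  top flange (beyond web): d = 24.3671 mm → contributes +2 876 027 mm⁴
  bottom flange (beyond web): d = 24.3671 mm → contributes +2 876 027 mm⁴
Total I = 8 959 874 mm⁴.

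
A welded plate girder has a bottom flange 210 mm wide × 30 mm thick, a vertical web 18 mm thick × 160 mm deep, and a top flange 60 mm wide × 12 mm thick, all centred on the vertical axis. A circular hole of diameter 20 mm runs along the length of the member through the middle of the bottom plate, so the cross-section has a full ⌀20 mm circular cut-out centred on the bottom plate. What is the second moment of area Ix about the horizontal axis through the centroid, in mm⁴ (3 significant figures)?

Ix ≈ 3.92 × 10⁷ mm⁴

Decompose the section into non-overlapping parts with the origin at the bottom-left of its bounding rectangle.
Bottom plate: 210 × 30, A = 6 300 mm², y = 15 mm, Ī = 472 500 mm⁴.
Web plate: 18 × 160, A = 2 880 mm², y = 110 mm, Ī = 6 144 000 mm⁴.
Top plate: 60 × 12, A = 720 mm², y = 196 mm, Ī = 8 640 mm⁴.
Hole (subtracted): ⌀20, A = 314.16 mm², y = 15 mm, Ī = 7 854 mm⁴.
Centroid: ȳ = ΣA·y / ΣA = 57.137 mm.
Transfer each piece to the horizontal axis through the centroid using Ī + A·d² with d = y − 57.137:
  bottom plate: d = -42.137 mm → contributes +11 658 398 mm⁴
  web plate: d = 52.863 mm → contributes +14 192 105 mm⁴
  top plate: d = 138.86 mm → contributes +13 892 322 mm⁴
  hole: d = -42.137 mm → contributes −565 656 mm⁴
Total I = 39 177 169 mm⁴.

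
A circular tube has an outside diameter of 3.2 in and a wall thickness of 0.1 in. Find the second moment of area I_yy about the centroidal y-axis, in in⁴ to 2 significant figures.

Treat the section as a set of non-overlapping primitives; coordinates are from the bounding-box lower-left.
Outer circle: ⌀3.2, A = 8.042 in², x = 1.6 in, Ī = 5.147 in⁴.
Bore (subtracted): ⌀3, A = 7.069 in², x = 1.6 in, Ī = 3.976 in⁴.
By symmetry the centroid is at mid-width, x̄ = 1.6 in.
All pieces are centred on the centroidal y-axis, so I = ΣĪ (holes subtracted) = 1.171 in⁴.

I_yy ≈ 1.2 in⁴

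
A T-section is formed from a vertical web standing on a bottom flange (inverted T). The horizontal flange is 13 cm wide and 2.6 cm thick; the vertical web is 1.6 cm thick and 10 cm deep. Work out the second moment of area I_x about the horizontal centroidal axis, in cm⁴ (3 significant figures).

Split into non-overlapping primitives; take the origin at the lower-left of the bounding box.
Flange: 13 × 2.6, A = 33.8 cm², y = 1.3 cm, Ī = 19.041 cm⁴.
Web: 1.6 × 10, A = 16 cm², y = 7.6 cm, Ī = 133.33 cm⁴.
Centroid: ȳ = ΣA·y / ΣA = 3.3241 cm.
Transfer each piece to the horizontal centroidal axis using Ī + A·d² with d = y − 3.3241:
  flange: d = -2.0241 cm → contributes +157.52 cm⁴
  web: d = 4.2759 cm → contributes +425.87 cm⁴
Total I = 583.39 cm⁴.

I_x ≈ 583 cm⁴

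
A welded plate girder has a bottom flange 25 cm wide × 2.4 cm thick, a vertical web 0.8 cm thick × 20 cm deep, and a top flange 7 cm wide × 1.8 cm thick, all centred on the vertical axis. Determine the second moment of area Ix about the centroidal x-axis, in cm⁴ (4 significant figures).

Decompose the section into non-overlapping parts with the origin at the bottom-left of its bounding rectangle.
Bottom plate: 25 × 2.4, A = 60 cm², y = 1.2 cm, Ī = 28.8 cm⁴.
Web plate: 0.8 × 20, A = 16 cm², y = 12.4 cm, Ī = 533.333 cm⁴.
Top plate: 7 × 1.8, A = 12.6 cm², y = 23.3 cm, Ī = 3.402 cm⁴.
Centroid: ȳ = ΣA·y / ΣA = 6.36546 cm.
Transfer each piece to the centroidal x-axis using Ī + A·d² with d = y − 6.36546:
  bottom plate: d = -5.16546 cm → contributes +1629.72 cm⁴
  web plate: d = 6.03454 cm → contributes +1115.98 cm⁴
  top plate: d = 16.9345 cm → contributes +3616.81 cm⁴
Total I = 6362.52 cm⁴.

Ix ≈ 6363 cm⁴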